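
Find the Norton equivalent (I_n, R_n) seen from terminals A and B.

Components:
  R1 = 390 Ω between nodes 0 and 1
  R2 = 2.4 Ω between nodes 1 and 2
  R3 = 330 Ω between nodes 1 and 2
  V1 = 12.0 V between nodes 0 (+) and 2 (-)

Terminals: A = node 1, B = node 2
Find the Thévenin equivalent first; then I_n = V_th/R_th and R_n = R_th.
Step 1 — V_th is the open-circuit voltage V_A - V_B (nothing connected across the terminals).
Nodal analysis, taking node 2 as the 0 V reference.
Source V1 fixes V_0 = 12 V.
KCL at each unknown node (sum of currents leaving = 0; resistances in Ω):
  Node 1: (V_1 - 12)/390 + (V_1 - 0)/2.4 + (V_1 - 0)/330 = 0
Collecting terms: 0.4223 × V_1 = 0.03077  =>  V_1 = 0.07287 V
V_th = V_1 - V_2 = 0.07287 - 0 = 0.07287 V
Step 2 — R_th: zero the source — replace V1 by a short circuit (node 2 merges into node 0) — and find the resistance seen between A (node 1) and B (node 0).
Reduce the network between node 1 (A) and node 0 (B) by series/parallel combination:
  Rp1 = R1 ‖ R2 ‖ R3 (parallel, all between nodes 0 and 1) = 1/(1/390 + 1/2.4 + 1/330) = 2.368 Ω
R_th = 2.368 Ω
I_n = V_th/R_th = 0.07287/2.368 = 0.03077 A, and R_n = R_th = 2.368 Ω

Final answer: I_n = 0.03077 A, R_n = 2.368 Ω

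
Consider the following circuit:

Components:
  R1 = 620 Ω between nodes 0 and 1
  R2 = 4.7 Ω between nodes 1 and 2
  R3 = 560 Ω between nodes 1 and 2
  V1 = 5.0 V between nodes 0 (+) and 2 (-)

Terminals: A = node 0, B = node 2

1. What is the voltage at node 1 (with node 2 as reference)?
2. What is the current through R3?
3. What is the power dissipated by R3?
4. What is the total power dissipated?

Nodal analysis, taking node 2 as the 0 V reference.
Source V1 fixes V_0 = 5 V.
KCL at each unknown node (sum of currents leaving = 0; resistances in Ω):
  Node 1: (V_1 - 5)/620 + (V_1 - 0)/4.7 + (V_1 - 0)/560 = 0
Collecting terms: 0.2162 × V_1 = 0.008065  =>  V_1 = 0.03731 V
Part 1:
  Read off the nodal solution: V_1 = 0.03731 V
Part 2:
  I_R3 = (V_1 - V_2)/R3 = (0.03731 - 0)/560 = 0.00006662 A
  Magnitude: I_R3 = 0.00006662 A
Part 3:
  I_R3 = (V_1 - V_2)/R3 = (0.03731 - 0)/560 = 0.00006662 A
  P_R3 = I_R3² × R3 = (0.00006662)² × 560 = 0.000002485 W
Part 4:
  Power in each resistor, P = (ΔV)²/R:
    P_R1 = (5 - 0.03731)²/620 = 0.03972 W
    P_R2 = (0.03731 - 0)²/4.7 = 0.0002961 W
    P_R3 = (0.03731 - 0)²/560 = 0.000002485 W
  P_total = P_R1 + P_R2 + P_R3 = 0.04002 W

Final answers:
1. V_1 = 0.03731 V
2. I_R3 = 6.662e-05 A
3. P_R3 = 2.485e-06 W
4. P_total = 0.04002 W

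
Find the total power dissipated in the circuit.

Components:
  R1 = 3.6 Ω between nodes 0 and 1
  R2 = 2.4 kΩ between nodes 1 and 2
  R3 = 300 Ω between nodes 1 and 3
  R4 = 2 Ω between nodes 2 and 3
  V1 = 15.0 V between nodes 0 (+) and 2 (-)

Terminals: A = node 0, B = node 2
Nodal analysis, taking node 2 as the 0 V reference.
Source V1 fixes V_0 = 15 V.
KCL at each unknown node (sum of currents leaving = 0; resistances in Ω):
  Node 1: (V_1 - 15)/3.6 + (V_1 - 0)/2400 + (V_1 - V_3)/300 = 0
  Node 3: (V_3 - V_1)/300 + (V_3 - 0)/2 = 0
Collecting terms (coefficients in siemens):
  0.2815·V_1 - 0.003333·V_3 = 4.167
  0.5033·V_3 - 0.003333·V_1 = 0
Determinant D = (0.2815)(0.5033) - (-0.003333)(-0.003333) = 0.1417
V_1 = [(4.167)(0.5033) - (-0.003333)(0)]/D = 14.8 V
V_3 = [(0.2815)(0) - (4.167)(-0.003333)]/D = 0.09802 V
Power in each resistor, P = (ΔV)²/R:
  P_R1 = (15 - 14.8)²/3.6 = 0.01096 W
  P_R2 = (14.8 - 0)²/2400 = 0.09128 W
  P_R3 = (14.8 - 0.09802)²/300 = 0.7206 W
  P_R4 = (0 - 0.09802)²/2 = 0.004804 W
P_total = P_R1 + P_R2 + P_R3 + P_R4 = 0.8277 W

Final answer: 0.8277 W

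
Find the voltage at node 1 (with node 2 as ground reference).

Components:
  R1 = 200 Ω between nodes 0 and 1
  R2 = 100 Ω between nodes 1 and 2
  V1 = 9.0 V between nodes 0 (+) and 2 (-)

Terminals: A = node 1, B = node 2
Nodal analysis, taking node 2 as the 0 V reference.
Source V1 fixes V_0 = 9 V.
KCL at each unknown node (sum of currents leaving = 0; resistances in Ω):
  Node 1: (V_1 - 9)/200 + (V_1 - 0)/100 = 0
Collecting terms: 0.015 × V_1 = 0.045  =>  V_1 = 3 V
The requested potential is V_1 = 3 V.

Final answer: V_1 = 3 V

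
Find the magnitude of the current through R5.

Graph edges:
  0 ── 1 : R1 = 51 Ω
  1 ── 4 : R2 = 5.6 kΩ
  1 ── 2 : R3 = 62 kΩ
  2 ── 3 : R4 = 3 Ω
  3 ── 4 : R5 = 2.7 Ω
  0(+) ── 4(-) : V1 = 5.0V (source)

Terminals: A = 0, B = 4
Nodal analysis, taking node 4 as the 0 V reference.
Source V1 fixes V_0 = 5 V.
KCL at each unknown node (sum of currents leaving = 0; resistances in Ω):
  Node 1: (V_1 - 5)/51 + (V_1 - 0)/5600 + (V_1 - V_2)/62000 = 0
  Node 2: (V_2 - V_1)/62000 + (V_2 - V_3)/3 = 0
  Node 3: (V_3 - V_2)/3 + (V_3 - 0)/2.7 = 0
Collecting terms (coefficients in siemens):
  0.0198·V_1 - 0.00001613·V_2 = 0.09804
  0.3333·V_2 - 0.00001613·V_1 - 0.3333·V_3 = 0
  0.7037·V_3 - 0.3333·V_2 = 0
Solving these 3 simultaneous equations (Gaussian elimination) gives:
  V_1 = 4.951 V, V_2 = 0.0004551 V, V_3 = 0.0002156 V
I_R5 = (V_3 - V_4)/R5 = (0.0002156 - 0)/2.7 = 0.00007984 A
|I_R5| = 0.00007984 A

Final answer: |I_R5| = 7.984e-05 A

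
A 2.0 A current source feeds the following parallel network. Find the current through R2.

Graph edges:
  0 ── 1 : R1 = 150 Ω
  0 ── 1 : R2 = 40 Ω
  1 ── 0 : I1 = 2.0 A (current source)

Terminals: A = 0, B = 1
All resistors sit directly between nodes 0 and 1, so they are in parallel and share one voltage V; the full source current 2 A splits among them.
1/R_par = 1/150 + 1/40 = 0.03167 S  =>  R_par = 31.58 Ω
V = I × R_par = 2 × 31.58 = 63.16 V
I_R2 = V/R2 = 63.16/40 = 1.579 A

Final answer: 1.579 A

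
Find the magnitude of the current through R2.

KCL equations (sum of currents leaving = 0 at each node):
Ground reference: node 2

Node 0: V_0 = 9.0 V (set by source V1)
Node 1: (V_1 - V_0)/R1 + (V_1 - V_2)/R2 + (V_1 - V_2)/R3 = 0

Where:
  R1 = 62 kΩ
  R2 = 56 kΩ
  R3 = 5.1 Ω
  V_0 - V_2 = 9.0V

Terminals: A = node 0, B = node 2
Nodal analysis, taking node 2 as the 0 V reference.
Source V1 fixes V_0 = 9 V.
KCL at each unknown node (sum of currents leaving = 0; resistances in Ω):
  Node 1: (V_1 - 9)/62000 + (V_1 - 0)/56000 + (V_1 - 0)/5.1 = 0
Collecting terms: 0.1961 × V_1 = 0.0001452  =>  V_1 = 0.0007402 V
I_R2 = (V_1 - V_2)/R2 = (0.0007402 - 0)/56000 = 0.00000001322 A
|I_R2| = 0.00000001322 A

Final answer: |I_R2| = 1.322e-08 A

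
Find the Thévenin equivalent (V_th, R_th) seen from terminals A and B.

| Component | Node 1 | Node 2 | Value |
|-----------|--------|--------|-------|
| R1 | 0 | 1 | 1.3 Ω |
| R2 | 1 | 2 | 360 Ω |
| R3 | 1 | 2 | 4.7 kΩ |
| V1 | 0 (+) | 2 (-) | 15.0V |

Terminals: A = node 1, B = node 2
Step 1 — V_th is the open-circuit voltage V_A - V_B (nothing connected across the terminals).
Nodal analysis, taking node 2 as the 0 V reference.
Source V1 fixes V_0 = 15 V.
KCL at each unknown node (sum of currents leaving = 0; resistances in Ω):
  Node 1: (V_1 - 15)/1.3 + (V_1 - 0)/360 + (V_1 - 0)/4700 = 0
Collecting terms: 0.7722 × V_1 = 11.54  =>  V_1 = 14.94 V
V_th = V_1 - V_2 = 14.94 - 0 = 14.94 V
Step 2 — R_th: zero the source — replace V1 by a short circuit (node 2 merges into node 0) — and find the resistance seen between A (node 1) and B (node 0).
Reduce the network between node 1 (A) and node 0 (B) by series/parallel combination:
  Rp1 = R1 ‖ R2 ‖ R3 (parallel, all between nodes 0 and 1) = 1/(1/1.3 + 1/360 + 1/4700) = 1.295 Ω
R_th = 1.295 Ω

Final answer: V_th = 14.94 V, R_th = 1.295 Ω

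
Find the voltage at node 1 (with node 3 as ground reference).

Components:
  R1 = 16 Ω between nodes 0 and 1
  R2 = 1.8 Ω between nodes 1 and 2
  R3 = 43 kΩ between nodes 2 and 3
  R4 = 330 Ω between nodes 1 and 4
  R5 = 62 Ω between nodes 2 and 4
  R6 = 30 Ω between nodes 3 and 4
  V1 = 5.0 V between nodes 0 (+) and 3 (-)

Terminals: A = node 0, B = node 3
Nodal analysis, taking node 3 as the 0 V reference.
Source V1 fixes V_0 = 5 V.
KCL at each unknown node (sum of currents leaving = 0; resistances in Ω):
  Node 1: (V_1 - 5)/16 + (V_1 - V_2)/1.8 + (V_1 - V_4)/330 = 0
  Node 2: (V_2 - V_1)/1.8 + (V_2 - 0)/43000 + (V_2 - V_4)/62 = 0
  Node 4: (V_4 - V_1)/330 + (V_4 - V_2)/62 + (V_4 - 0)/30 = 0
Collecting terms (coefficients in siemens):
  0.6211·V_1 - 0.5556·V_2 - 0.00303·V_4 = 0.3125
  0.5717·V_2 - 0.5556·V_1 - 0.01613·V_4 = 0
  0.05249·V_4 - 0.00303·V_1 - 0.01613·V_2 = 0
Solving these 3 simultaneous equations (Gaussian elimination) gives:
  V_1 = 4.194 V, V_2 = 4.118 V, V_4 = 1.508 V
The requested potential is V_1 = 4.194 V.

Final answer: V_1 = 4.194 V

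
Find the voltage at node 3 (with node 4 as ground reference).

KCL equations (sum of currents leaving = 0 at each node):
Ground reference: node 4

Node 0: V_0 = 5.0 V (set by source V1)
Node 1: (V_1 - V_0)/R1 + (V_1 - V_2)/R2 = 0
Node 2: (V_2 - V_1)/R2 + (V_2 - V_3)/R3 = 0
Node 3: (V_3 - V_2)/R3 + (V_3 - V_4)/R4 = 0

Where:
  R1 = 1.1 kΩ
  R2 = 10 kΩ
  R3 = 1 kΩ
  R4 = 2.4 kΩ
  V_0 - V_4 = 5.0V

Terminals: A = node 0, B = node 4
Nodal analysis, taking node 4 as the 0 V reference.
Source V1 fixes V_0 = 5 V.
KCL at each unknown node (sum of currents leaving = 0; resistances in Ω):
  Node 1: (V_1 - 5)/1100 + (V_1 - V_2)/10000 = 0
  Node 2: (V_2 - V_1)/10000 + (V_2 - V_3)/1000 = 0
  Node 3: (V_3 - V_2)/1000 + (V_3 - 0)/2400 = 0
Collecting terms (coefficients in siemens):
  0.001009·V_1 - 0.0001·V_2 = 0.004545
  0.0011·V_2 - 0.0001·V_1 - 0.001·V_3 = 0
  0.001417·V_3 - 0.001·V_2 = 0
Solving these 3 simultaneous equations (Gaussian elimination) gives:
  V_1 = 4.621 V, V_2 = 1.172 V, V_3 = 0.8276 V
The requested potential is V_3 = 0.8276 V.

Final answer: V_3 = 0.8276 V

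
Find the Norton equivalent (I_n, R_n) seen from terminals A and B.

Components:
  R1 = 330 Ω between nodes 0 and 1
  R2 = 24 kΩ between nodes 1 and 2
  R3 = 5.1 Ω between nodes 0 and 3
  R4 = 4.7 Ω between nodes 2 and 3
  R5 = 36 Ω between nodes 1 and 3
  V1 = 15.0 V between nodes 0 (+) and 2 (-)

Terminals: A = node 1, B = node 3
Find the Thévenin equivalent first; then I_n = V_th/R_th and R_n = R_th.
Step 1 — V_th is the open-circuit voltage V_A - V_B (nothing connected across the terminals).
Nodal analysis, taking node 2 as the 0 V reference.
Source V1 fixes V_0 = 15 V.
KCL at each unknown node (sum of currents leaving = 0; resistances in Ω):
  Node 1: (V_1 - 15)/330 + (V_1 - 0)/24000 + (V_1 - V_3)/36 = 0
  Node 3: (V_3 - 15)/5.1 + (V_3 - 0)/4.7 + (V_3 - V_1)/36 = 0
Collecting terms (coefficients in siemens):
  0.03085·V_1 - 0.02778·V_3 = 0.04545
  0.4366·V_3 - 0.02778·V_1 = 2.941
Determinant D = (0.03085)(0.4366) - (-0.02778)(-0.02778) = 0.0127
V_1 = [(0.04545)(0.4366) - (-0.02778)(2.941)]/D = 7.997 V
V_3 = [(0.03085)(2.941) - (0.04545)(-0.02778)]/D = 7.245 V
V_th = V_1 - V_3 = 7.997 - 7.245 = 0.752 V
Step 2 — R_th: zero the source — replace V1 by a short circuit (node 2 merges into node 0) — and find the resistance seen between A (node 1) and B (node 3).
Reduce the network between node 1 (A) and node 3 (B) by series/parallel combination:
  Rp1 = R1 ‖ R2 (parallel, both between nodes 0 and 1) = 1/(1/330 + 1/24000) = 325.5 Ω
  Rp2 = R3 ‖ R4 (parallel, both between nodes 0 and 3) = 1/(1/5.1 + 1/4.7) = 2.446 Ω
  Rs1 = Rp1 + Rp2 (series, joined only at node 0) = 325.5 + 2.446 = 328 Ω
  Rp3 = R5 ‖ Rs1 (parallel, both between nodes 1 and 3) = 1/(1/36 + 1/328) = 32.44 Ω
R_th = 32.44 Ω
I_n = V_th/R_th = 0.752/32.44 = 0.02318 A, and R_n = R_th = 32.44 Ω

Final answer: I_n = 0.02318 A, R_n = 32.44 Ω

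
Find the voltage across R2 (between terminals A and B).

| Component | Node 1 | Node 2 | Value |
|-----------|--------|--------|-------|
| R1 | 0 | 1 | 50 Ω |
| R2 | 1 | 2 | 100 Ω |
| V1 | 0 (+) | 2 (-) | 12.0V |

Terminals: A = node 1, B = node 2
R1 and R2 are in series across V1 (node 0 → node 1 → node 2), and the output A–B is taken across R2, so this is a voltage divider.
Series current: I = V1/(R1 + R2) = 12/(50 + 100) = 12/150 = 0.08 A
V_R2 = I × R2 = V1 × R2/(R1 + R2) = 12 × 100/150 = 8 V

Final answer: 8 V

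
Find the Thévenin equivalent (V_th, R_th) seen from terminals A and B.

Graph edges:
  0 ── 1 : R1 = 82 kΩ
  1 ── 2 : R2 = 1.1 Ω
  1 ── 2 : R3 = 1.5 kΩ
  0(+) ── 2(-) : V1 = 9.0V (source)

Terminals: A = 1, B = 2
Step 1 — V_th is the open-circuit voltage V_A - V_B (nothing connected across the terminals).
Nodal analysis, taking node 2 as the 0 V reference.
Source V1 fixes V_0 = 9 V.
KCL at each unknown node (sum of currents leaving = 0; resistances in Ω):
  Node 1: (V_1 - 9)/82000 + (V_1 - 0)/1.1 + (V_1 - 0)/1500 = 0
Collecting terms: 0.9098 × V_1 = 0.0001098  =>  V_1 = 0.0001206 V
V_th = V_1 - V_2 = 0.0001206 - 0 = 0.0001206 V
Step 2 — R_th: zero the source — replace V1 by a short circuit (node 2 merges into node 0) — and find the resistance seen between A (node 1) and B (node 0).
Reduce the network between node 1 (A) and node 0 (B) by series/parallel combination:
  Rp1 = R1 ‖ R2 ‖ R3 (parallel, all between nodes 0 and 1) = 1/(1/82000 + 1/1.1 + 1/1500) = 1.099 Ω
R_th = 1.099 Ω

Final answer: V_th = 0.0001206 V, R_th = 1.099 Ω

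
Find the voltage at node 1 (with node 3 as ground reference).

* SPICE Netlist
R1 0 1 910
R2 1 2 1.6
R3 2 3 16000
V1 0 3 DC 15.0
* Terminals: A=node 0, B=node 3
Nodal analysis, taking node 3 as the 0 V reference.
Source V1 fixes V_0 = 15 V.
KCL at each unknown node (sum of currents leaving = 0; resistances in Ω):
  Node 1: (V_1 - 15)/910 + (V_1 - V_2)/1.6 = 0
  Node 2: (V_2 - V_1)/1.6 + (V_2 - 0)/16000 = 0
Collecting terms (coefficients in siemens):
  0.6261·V_1 - 0.625·V_2 = 0.01648
  0.6251·V_2 - 0.625·V_1 = 0
Determinant D = (0.6261)(0.6251) - (-0.625)(-0.625) = 0.0007259
V_1 = [(0.01648)(0.6251) - (-0.625)(0)]/D = 14.19 V
V_2 = [(0.6261)(0) - (0.01648)(-0.625)]/D = 14.19 V
The requested potential is V_1 = 14.19 V.

Final answer: V_1 = 14.19 V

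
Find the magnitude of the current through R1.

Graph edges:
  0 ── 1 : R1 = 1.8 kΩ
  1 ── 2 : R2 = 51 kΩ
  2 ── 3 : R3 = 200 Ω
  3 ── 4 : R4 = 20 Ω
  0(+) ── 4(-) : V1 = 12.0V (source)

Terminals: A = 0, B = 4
Nodal analysis, taking node 4 as the 0 V reference.
Source V1 fixes V_0 = 12 V.
KCL at each unknown node (sum of currents leaving = 0; resistances in Ω):
  Node 1: (V_1 - 12)/1800 + (V_1 - V_2)/51000 = 0
  Node 2: (V_2 - V_1)/51000 + (V_2 - V_3)/200 = 0
  Node 3: (V_3 - V_2)/200 + (V_3 - 0)/20 = 0
Collecting terms (coefficients in siemens):
  0.0005752·V_1 - 0.00001961·V_2 = 0.006667
  0.00502·V_2 - 0.00001961·V_1 - 0.005·V_3 = 0
  0.055·V_3 - 0.005·V_2 = 0
Solving these 3 simultaneous equations (Gaussian elimination) gives:
  V_1 = 11.59 V, V_2 = 0.04979 V, V_3 = 0.004527 V
I_R1 = (V_0 - V_1)/R1 = (12 - 11.59)/1800 = 0.0002263 A
|I_R1| = 0.0002263 A

Final answer: |I_R1| = 0.0002263 A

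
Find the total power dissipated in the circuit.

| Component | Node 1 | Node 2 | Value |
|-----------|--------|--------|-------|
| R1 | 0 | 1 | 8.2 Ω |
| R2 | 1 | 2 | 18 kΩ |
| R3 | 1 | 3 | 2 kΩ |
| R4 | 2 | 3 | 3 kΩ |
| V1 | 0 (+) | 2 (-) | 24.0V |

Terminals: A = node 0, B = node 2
Nodal analysis, taking node 2 as the 0 V reference.
Source V1 fixes V_0 = 24 V.
KCL at each unknown node (sum of currents leaving = 0; resistances in Ω):
  Node 1: (V_1 - 24)/8.2 + (V_1 - 0)/18000 + (V_1 - V_3)/2000 = 0
  Node 3: (V_3 - V_1)/2000 + (V_3 - 0)/3000 = 0
Collecting terms (coefficients in siemens):
  0.1225·V_1 - 0.0005·V_3 = 2.927
  0.0008333·V_3 - 0.0005·V_1 = 0
Determinant D = (0.1225)(0.0008333) - (-0.0005)(-0.0005) = 0.0001018
V_1 = [(2.927)(0.0008333) - (-0.0005)(0)]/D = 23.95 V
V_3 = [(0.1225)(0) - (2.927)(-0.0005)]/D = 14.37 V
Power in each resistor, P = (ΔV)²/R:
  P_R1 = (24 - 23.95)²/8.2 = 0.0003072 W
  P_R2 = (23.95 - 0)²/18000 = 0.03187 W
  P_R3 = (23.95 - 14.37)²/2000 = 0.04589 W
  P_R4 = (0 - 14.37)²/3000 = 0.06883 W
P_total = P_R1 + P_R2 + P_R3 + P_R4 = 0.1469 W

Final answer: 0.1469 W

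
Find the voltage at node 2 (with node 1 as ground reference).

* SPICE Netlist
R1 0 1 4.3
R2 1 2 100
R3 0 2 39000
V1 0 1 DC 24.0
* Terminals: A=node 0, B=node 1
Nodal analysis, taking node 1 as the 0 V reference.
Source V1 fixes V_0 = 24 V.
KCL at each unknown node (sum of currents leaving = 0; resistances in Ω):
  Node 2: (V_2 - 0)/100 + (V_2 - 24)/39000 = 0
Collecting terms: 0.01003 × V_2 = 0.0006154  =>  V_2 = 0.06138 V
The requested potential is V_2 = 0.06138 V.

Final answer: V_2 = 0.06138 V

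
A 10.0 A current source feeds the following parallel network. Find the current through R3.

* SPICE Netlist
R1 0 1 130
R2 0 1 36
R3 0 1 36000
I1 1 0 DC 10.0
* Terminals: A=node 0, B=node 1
All resistors sit directly between nodes 0 and 1, so they are in parallel and share one voltage V; the full source current 10 A splits among them.
1/R_par = 1/130 + 1/36 + 1/36000 = 0.0355 S  =>  R_par = 28.17 Ω
V = I × R_par = 10 × 28.17 = 281.7 V
I_R3 = V/R3 = 281.7/36000 = 0.007825 A

Final answer: 0.007825 A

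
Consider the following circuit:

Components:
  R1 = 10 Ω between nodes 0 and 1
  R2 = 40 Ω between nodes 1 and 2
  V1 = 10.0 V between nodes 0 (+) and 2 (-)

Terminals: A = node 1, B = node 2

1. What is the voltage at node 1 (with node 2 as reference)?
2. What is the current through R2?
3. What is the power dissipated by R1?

Nodal analysis, taking node 2 as the 0 V reference.
Source V1 fixes V_0 = 10 V.
KCL at each unknown node (sum of currents leaving = 0; resistances in Ω):
  Node 1: (V_1 - 10)/10 + (V_1 - 0)/40 = 0
Collecting terms: 0.125 × V_1 = 1  =>  V_1 = 8 V
Part 1:
  Read off the nodal solution: V_1 = 8 V
Part 2:
  I_R2 = (V_1 - V_2)/R2 = (8 - 0)/40 = 0.2 A
  Magnitude: I_R2 = 0.2 A
Part 3:
  I_R1 = (V_0 - V_1)/R1 = (10 - 8)/10 = 0.2 A
  P_R1 = I_R1² × R1 = (0.2)² × 10 = 0.4 W

Final answers:
1. V_1 = 8 V
2. I_R2 = 0.2 A
3. P_R1 = 0.4 W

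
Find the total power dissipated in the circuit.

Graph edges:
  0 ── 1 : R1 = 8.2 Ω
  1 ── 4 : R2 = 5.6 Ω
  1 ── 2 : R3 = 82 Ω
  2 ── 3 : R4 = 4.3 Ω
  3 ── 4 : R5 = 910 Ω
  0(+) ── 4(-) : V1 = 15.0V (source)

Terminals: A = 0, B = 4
Nodal analysis, taking node 4 as the 0 V reference.
Source V1 fixes V_0 = 15 V.
KCL at each unknown node (sum of currents leaving = 0; resistances in Ω):
  Node 1: (V_1 - 15)/8.2 + (V_1 - 0)/5.6 + (V_1 - V_2)/82 = 0
  Node 2: (V_2 - V_1)/82 + (V_2 - V_3)/4.3 = 0
  Node 3: (V_3 - V_2)/4.3 + (V_3 - 0)/910 = 0
Collecting terms (coefficients in siemens):
  0.3127·V_1 - 0.0122·V_2 = 1.829
  0.2448·V_2 - 0.0122·V_1 - 0.2326·V_3 = 0
  0.2337·V_3 - 0.2326·V_2 = 0
Solving these 3 simultaneous equations (Gaussian elimination) gives:
  V_1 = 6.067 V, V_2 = 5.567 V, V_3 = 5.541 V
Power in each resistor, P = (ΔV)²/R:
  P_R1 = (15 - 6.067)²/8.2 = 9.732 W
  P_R2 = (6.067 - 0)²/5.6 = 6.572 W
  P_R3 = (6.067 - 5.567)²/82 = 0.00304 W
  P_R4 = (5.567 - 5.541)²/4.3 = 0.0001594 W
  P_R5 = (5.541 - 0)²/910 = 0.03374 W
P_total = P_R1 + P_R2 + P_R3 + P_R4 + P_R5 = 16.34 W

Final answer: 16.34 W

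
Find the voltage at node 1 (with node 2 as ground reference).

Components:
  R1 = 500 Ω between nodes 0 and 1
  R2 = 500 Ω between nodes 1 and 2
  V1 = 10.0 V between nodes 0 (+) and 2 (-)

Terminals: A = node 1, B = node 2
Nodal analysis, taking node 2 as the 0 V reference.
Source V1 fixes V_0 = 10 V.
KCL at each unknown node (sum of currents leaving = 0; resistances in Ω):
  Node 1: (V_1 - 10)/500 + (V_1 - 0)/500 = 0
Collecting terms: 0.004 × V_1 = 0.02  =>  V_1 = 5 V
The requested potential is V_1 = 5 V.

Final answer: V_1 = 5 V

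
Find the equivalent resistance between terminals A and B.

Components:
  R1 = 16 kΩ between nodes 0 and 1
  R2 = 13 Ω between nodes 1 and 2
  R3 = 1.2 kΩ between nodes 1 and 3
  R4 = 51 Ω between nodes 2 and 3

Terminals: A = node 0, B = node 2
Reduce the network between node 0 (A) and node 2 (B) by series/parallel combination:
  Rs1 = R3 + R4 (series, joined only at node 3) = 1200 + 51 = 1251 Ω
  Rp1 = R2 ‖ Rs1 (parallel, both between nodes 1 and 2) = 1/(1/13 + 1/1251) = 12.87 Ω
  Rs2 = R1 + Rp1 (series, joined only at node 1) = 16000 + 12.87 = 16010 Ω
R_eq = 16.01 kΩ

Final answer: 16.01 kΩ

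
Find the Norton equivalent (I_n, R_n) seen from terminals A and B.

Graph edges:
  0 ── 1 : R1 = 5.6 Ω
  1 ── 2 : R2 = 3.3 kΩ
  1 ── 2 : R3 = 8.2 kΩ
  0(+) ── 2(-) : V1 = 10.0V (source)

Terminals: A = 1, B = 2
Find the Thévenin equivalent first; then I_n = V_th/R_th and R_n = R_th.
Step 1 — V_th is the open-circuit voltage V_A - V_B (nothing connected across the terminals).
Nodal analysis, taking node 2 as the 0 V reference.
Source V1 fixes V_0 = 10 V.
KCL at each unknown node (sum of currents leaving = 0; resistances in Ω):
  Node 1: (V_1 - 10)/5.6 + (V_1 - 0)/3300 + (V_1 - 0)/8200 = 0
Collecting terms: 0.179 × V_1 = 1.786  =>  V_1 = 9.976 V
V_th = V_1 - V_2 = 9.976 - 0 = 9.976 V
Step 2 — R_th: zero the source — replace V1 by a short circuit (node 2 merges into node 0) — and find the resistance seen between A (node 1) and B (node 0).
Reduce the network between node 1 (A) and node 0 (B) by series/parallel combination:
  Rp1 = R1 ‖ R2 ‖ R3 (parallel, all between nodes 0 and 1) = 1/(1/5.6 + 1/3300 + 1/8200) = 5.587 Ω
R_th = 5.587 Ω
I_n = V_th/R_th = 9.976/5.587 = 1.786 A, and R_n = R_th = 5.587 Ω

Final answer: I_n = 1.786 A, R_n = 5.587 Ω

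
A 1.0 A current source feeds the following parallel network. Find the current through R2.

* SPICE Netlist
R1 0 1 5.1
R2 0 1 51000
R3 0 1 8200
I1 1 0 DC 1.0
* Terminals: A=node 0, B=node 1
All resistors sit directly between nodes 0 and 1, so they are in parallel and share one voltage V; the full source current 1 A splits among them.
1/R_par = 1/5.1 + 1/51000 + 1/8200 = 0.1962 S  =>  R_par = 5.096 Ω
V = I × R_par = 1 × 5.096 = 5.096 V
I_R2 = V/R2 = 5.096/51000 = 0.00009993 A

Final answer: 9.993e-05 A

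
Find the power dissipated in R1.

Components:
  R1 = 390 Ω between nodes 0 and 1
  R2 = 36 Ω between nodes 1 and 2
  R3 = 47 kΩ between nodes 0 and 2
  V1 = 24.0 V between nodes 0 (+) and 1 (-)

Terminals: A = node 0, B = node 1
Nodal analysis, taking node 1 as the 0 V reference.
Source V1 fixes V_0 = 24 V.
KCL at each unknown node (sum of currents leaving = 0; resistances in Ω):
  Node 2: (V_2 - 0)/36 + (V_2 - 24)/47000 = 0
Collecting terms: 0.0278 × V_2 = 0.0005106  =>  V_2 = 0.01837 V
I_R1 = (V_0 - V_1)/R1 = (24 - 0)/390 = 0.06154 A
P_R1 = I_R1² × R1 = (0.06154)² × 390 = 1.477 W

Final answer: 1.477 W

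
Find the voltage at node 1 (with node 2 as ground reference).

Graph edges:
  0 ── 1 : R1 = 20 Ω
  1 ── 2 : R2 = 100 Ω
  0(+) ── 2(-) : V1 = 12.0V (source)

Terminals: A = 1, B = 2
Nodal analysis, taking node 2 as the 0 V reference.
Source V1 fixes V_0 = 12 V.
KCL at each unknown node (sum of currents leaving = 0; resistances in Ω):
  Node 1: (V_1 - 12)/20 + (V_1 - 0)/100 = 0
Collecting terms: 0.06 × V_1 = 0.6  =>  V_1 = 10 V
The requested potential is V_1 = 10 V.

Final answer: V_1 = 10 V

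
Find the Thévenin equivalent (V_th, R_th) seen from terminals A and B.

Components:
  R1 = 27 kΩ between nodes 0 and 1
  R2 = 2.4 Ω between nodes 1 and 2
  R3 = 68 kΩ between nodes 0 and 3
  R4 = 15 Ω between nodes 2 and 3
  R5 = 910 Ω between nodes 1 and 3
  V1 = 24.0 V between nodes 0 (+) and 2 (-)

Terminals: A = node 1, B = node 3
Step 1 — V_th is the open-circuit voltage V_A - V_B (nothing connected across the terminals).
Nodal analysis, taking node 2 as the 0 V reference.
Source V1 fixes V_0 = 24 V.
KCL at each unknown node (sum of currents leaving = 0; resistances in Ω):
  Node 1: (V_1 - 24)/27000 + (V_1 - 0)/2.4 + (V_1 - V_3)/910 = 0
  Node 3: (V_3 - 24)/68000 + (V_3 - 0)/15 + (V_3 - V_1)/910 = 0
Collecting terms (coefficients in siemens):
  0.4178·V_1 - 0.001099·V_3 = 0.0008889
  0.06778·V_3 - 0.001099·V_1 = 0.0003529
Determinant D = (0.4178)(0.06778) - (-0.001099)(-0.001099) = 0.02832
V_1 = [(0.0008889)(0.06778) - (-0.001099)(0.0003529)]/D = 0.002141 V
V_3 = [(0.4178)(0.0003529) - (0.0008889)(-0.001099)]/D = 0.005242 V
V_th = V_1 - V_3 = 0.002141 - 0.005242 = -0.003101 V
Step 2 — R_th: zero the source — replace V1 by a short circuit (node 2 merges into node 0) — and find the resistance seen between A (node 1) and B (node 3).
Reduce the network between node 1 (A) and node 3 (B) by series/parallel combination:
  Rp1 = R1 ‖ R2 (parallel, both between nodes 0 and 1) = 1/(1/27000 + 1/2.4) = 2.4 Ω
  Rp2 = R3 ‖ R4 (parallel, both between nodes 0 and 3) = 1/(1/68000 + 1/15) = 15 Ω
  Rs1 = Rp1 + Rp2 (series, joined only at node 0) = 2.4 + 15 = 17.4 Ω
  Rp3 = R5 ‖ Rs1 (parallel, both between nodes 1 and 3) = 1/(1/910 + 1/17.4) = 17.07 Ω
R_th = 17.07 Ω

Final answer: V_th = -0.003101 V, R_th = 17.07 Ω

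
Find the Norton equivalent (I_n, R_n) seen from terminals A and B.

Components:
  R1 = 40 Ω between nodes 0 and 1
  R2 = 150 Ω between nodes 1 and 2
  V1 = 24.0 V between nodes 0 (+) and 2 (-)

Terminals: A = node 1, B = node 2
Find the Thévenin equivalent first; then I_n = V_th/R_th and R_n = R_th.
Step 1 — V_th is the open-circuit voltage V_A - V_B (nothing connected across the terminals).
Nodal analysis, taking node 2 as the 0 V reference.
Source V1 fixes V_0 = 24 V.
KCL at each unknown node (sum of currents leaving = 0; resistances in Ω):
  Node 1: (V_1 - 24)/40 + (V_1 - 0)/150 = 0
Collecting terms: 0.03167 × V_1 = 0.6  =>  V_1 = 18.95 V
V_th = V_1 - V_2 = 18.95 - 0 = 18.95 V
Step 2 — R_th: zero the source — replace V1 by a short circuit (node 2 merges into node 0) — and find the resistance seen between A (node 1) and B (node 0).
Reduce the network between node 1 (A) and node 0 (B) by series/parallel combination:
  Rp1 = R1 ‖ R2 (parallel, both between nodes 0 and 1) = 1/(1/40 + 1/150) = 31.58 Ω
R_th = 31.58 Ω
I_n = V_th/R_th = 18.95/31.58 = 0.6 A, and R_n = R_th = 31.58 Ω

Final answer: I_n = 0.6 A, R_n = 31.58 Ω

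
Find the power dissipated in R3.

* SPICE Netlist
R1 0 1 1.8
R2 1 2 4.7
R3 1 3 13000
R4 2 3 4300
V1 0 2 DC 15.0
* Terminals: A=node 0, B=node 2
Nodal analysis, taking node 2 as the 0 V reference.
Source V1 fixes V_0 = 15 V.
KCL at each unknown node (sum of currents leaving = 0; resistances in Ω):
  Node 1: (V_1 - 15)/1.8 + (V_1 - 0)/4.7 + (V_1 - V_3)/13000 = 0
  Node 3: (V_3 - V_1)/13000 + (V_3 - 0)/4300 = 0
Collecting terms (coefficients in siemens):
  0.7684·V_1 - 0.00007692·V_3 = 8.333
  0.0003095·V_3 - 0.00007692·V_1 = 0
Determinant D = (0.7684)(0.0003095) - (-0.00007692)(-0.00007692) = 0.0002378
V_1 = [(8.333)(0.0003095) - (-0.00007692)(0)]/D = 10.85 V
V_3 = [(0.7684)(0) - (8.333)(-0.00007692)]/D = 2.696 V
I_R3 = (V_1 - V_3)/R3 = (10.85 - 2.696)/13000 = 0.0006269 A
P_R3 = I_R3² × R3 = (0.0006269)² × 13000 = 0.005109 W

Final answer: 0.005109 W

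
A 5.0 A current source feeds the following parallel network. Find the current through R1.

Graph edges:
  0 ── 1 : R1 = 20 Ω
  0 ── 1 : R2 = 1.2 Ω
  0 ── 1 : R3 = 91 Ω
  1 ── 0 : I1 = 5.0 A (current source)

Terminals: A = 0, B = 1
All resistors sit directly between nodes 0 and 1, so they are in parallel and share one voltage V; the full source current 5 A splits among them.
1/R_par = 1/20 + 1/1.2 + 1/91 = 0.8943 S  =>  R_par = 1.118 Ω
V = I × R_par = 5 × 1.118 = 5.591 V
I_R1 = V/R1 = 5.591/20 = 0.2795 A

Final answer: 0.2795 A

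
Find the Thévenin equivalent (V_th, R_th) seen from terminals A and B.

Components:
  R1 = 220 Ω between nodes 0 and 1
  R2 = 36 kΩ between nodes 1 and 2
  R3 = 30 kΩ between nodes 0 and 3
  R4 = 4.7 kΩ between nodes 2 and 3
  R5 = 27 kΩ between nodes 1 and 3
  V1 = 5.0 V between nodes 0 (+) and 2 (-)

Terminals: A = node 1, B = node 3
Step 1 — V_th is the open-circuit voltage V_A - V_B (nothing connected across the terminals).
Nodal analysis, taking node 2 as the 0 V reference.
Source V1 fixes V_0 = 5 V.
KCL at each unknown node (sum of currents leaving = 0; resistances in Ω):
  Node 1: (V_1 - 5)/220 + (V_1 - 0)/36000 + (V_1 - V_3)/27000 = 0
  Node 3: (V_3 - 5)/30000 + (V_3 - 0)/4700 + (V_3 - V_1)/27000 = 0
Collecting terms (coefficients in siemens):
  0.00461·V_1 - 0.00003704·V_3 = 0.02273
  0.0002831·V_3 - 0.00003704·V_1 = 0.0001667
Determinant D = (0.00461)(0.0002831) - (-0.00003704)(-0.00003704) = 0.000001304
V_1 = [(0.02273)(0.0002831) - (-0.00003704)(0.0001667)]/D = 4.94 V
V_3 = [(0.00461)(0.0001667) - (0.02273)(-0.00003704)]/D = 1.235 V
V_th = V_1 - V_3 = 4.94 - 1.235 = 3.705 V
Step 2 — R_th: zero the source — replace V1 by a short circuit (node 2 merges into node 0) — and find the resistance seen between A (node 1) and B (node 3).
Reduce the network between node 1 (A) and node 3 (B) by series/parallel combination:
  Rp1 = R1 ‖ R2 (parallel, both between nodes 0 and 1) = 1/(1/220 + 1/36000) = 218.7 Ω
  Rp2 = R3 ‖ R4 (parallel, both between nodes 0 and 3) = 1/(1/30000 + 1/4700) = 4063 Ω
  Rs1 = Rp1 + Rp2 (series, joined only at node 0) = 218.7 + 4063 = 4282 Ω
  Rp3 = R5 ‖ Rs1 (parallel, both between nodes 1 and 3) = 1/(1/27000 + 1/4282) = 3696 Ω
R_th = 3.696 kΩ

Final answer: V_th = 3.705 V, R_th = 3.696 kΩ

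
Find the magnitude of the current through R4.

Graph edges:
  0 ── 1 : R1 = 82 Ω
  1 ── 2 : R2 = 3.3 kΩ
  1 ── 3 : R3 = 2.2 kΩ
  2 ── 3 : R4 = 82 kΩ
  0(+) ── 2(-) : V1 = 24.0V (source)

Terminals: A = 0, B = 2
Nodal analysis, taking node 2 as the 0 V reference.
Source V1 fixes V_0 = 24 V.
KCL at each unknown node (sum of currents leaving = 0; resistances in Ω):
  Node 1: (V_1 - 24)/82 + (V_1 - 0)/3300 + (V_1 - V_3)/2200 = 0
  Node 3: (V_3 - V_1)/2200 + (V_3 - 0)/82000 = 0
Collecting terms (coefficients in siemens):
  0.01295·V_1 - 0.0004545·V_3 = 0.2927
  0.0004667·V_3 - 0.0004545·V_1 = 0
Determinant D = (0.01295)(0.0004667) - (-0.0004545)(-0.0004545) = 0.000005839
V_1 = [(0.2927)(0.0004667) - (-0.0004545)(0)]/D = 23.4 V
V_3 = [(0.01295)(0) - (0.2927)(-0.0004545)]/D = 22.78 V
I_R4 = (V_2 - V_3)/R4 = (0 - 22.78)/82000 = -0.0002779 A
|I_R4| = 0.0002779 A

Final answer: |I_R4| = 0.0002779 A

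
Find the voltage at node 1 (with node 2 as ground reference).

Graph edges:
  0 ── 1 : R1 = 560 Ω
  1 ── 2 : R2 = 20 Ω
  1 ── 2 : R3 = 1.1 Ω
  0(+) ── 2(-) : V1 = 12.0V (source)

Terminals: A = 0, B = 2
Nodal analysis, taking node 2 as the 0 V reference.
Source V1 fixes V_0 = 12 V.
KCL at each unknown node (sum of currents leaving = 0; resistances in Ω):
  Node 1: (V_1 - 12)/560 + (V_1 - 0)/20 + (V_1 - 0)/1.1 = 0
Collecting terms: 0.9609 × V_1 = 0.02143  =>  V_1 = 0.0223 V
The requested potential is V_1 = 0.0223 V.

Final answer: V_1 = 0.0223 V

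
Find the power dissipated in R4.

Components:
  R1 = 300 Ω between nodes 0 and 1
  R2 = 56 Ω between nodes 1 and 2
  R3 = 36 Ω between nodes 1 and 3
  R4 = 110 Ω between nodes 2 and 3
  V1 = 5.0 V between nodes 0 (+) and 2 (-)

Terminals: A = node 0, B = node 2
Nodal analysis, taking node 2 as the 0 V reference.
Source V1 fixes V_0 = 5 V.
KCL at each unknown node (sum of currents leaving = 0; resistances in Ω):
  Node 1: (V_1 - 5)/300 + (V_1 - 0)/56 + (V_1 - V_3)/36 = 0
  Node 3: (V_3 - V_1)/36 + (V_3 - 0)/110 = 0
Collecting terms (coefficients in siemens):
  0.04897·V_1 - 0.02778·V_3 = 0.01667
  0.03687·V_3 - 0.02778·V_1 = 0
Determinant D = (0.04897)(0.03687) - (-0.02778)(-0.02778) = 0.001034
V_1 = [(0.01667)(0.03687) - (-0.02778)(0)]/D = 0.5944 V
V_3 = [(0.04897)(0) - (0.01667)(-0.02778)]/D = 0.4478 V
I_R4 = (V_2 - V_3)/R4 = (0 - 0.4478)/110 = -0.004071 A
P_R4 = I_R4² × R4 = (-0.004071)² × 110 = 0.001823 W

Final answer: 0.001823 W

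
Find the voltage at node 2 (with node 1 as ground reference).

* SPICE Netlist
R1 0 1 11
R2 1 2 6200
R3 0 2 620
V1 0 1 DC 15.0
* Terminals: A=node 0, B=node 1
Nodal analysis, taking node 1 as the 0 V reference.
Source V1 fixes V_0 = 15 V.
KCL at each unknown node (sum of currents leaving = 0; resistances in Ω):
  Node 2: (V_2 - 0)/6200 + (V_2 - 15)/620 = 0
Collecting terms: 0.001774 × V_2 = 0.02419  =>  V_2 = 13.64 V
The requested potential is V_2 = 13.64 V.

Final answer: V_2 = 13.64 V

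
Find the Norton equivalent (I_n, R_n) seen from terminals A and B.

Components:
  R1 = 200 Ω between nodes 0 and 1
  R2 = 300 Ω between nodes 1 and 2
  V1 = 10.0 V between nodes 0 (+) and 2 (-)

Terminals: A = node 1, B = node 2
Find the Thévenin equivalent first; then I_n = V_th/R_th and R_n = R_th.
Step 1 — V_th is the open-circuit voltage V_A - V_B (nothing connected across the terminals).
Nodal analysis, taking node 2 as the 0 V reference.
Source V1 fixes V_0 = 10 V.
KCL at each unknown node (sum of currents leaving = 0; resistances in Ω):
  Node 1: (V_1 - 10)/200 + (V_1 - 0)/300 = 0
Collecting terms: 0.008333 × V_1 = 0.05  =>  V_1 = 6 V
V_th = V_1 - V_2 = 6 - 0 = 6 V
Step 2 — R_th: zero the source — replace V1 by a short circuit (node 2 merges into node 0) — and find the resistance seen between A (node 1) and B (node 0).
Reduce the network between node 1 (A) and node 0 (B) by series/parallel combination:
  Rp1 = R1 ‖ R2 (parallel, both between nodes 0 and 1) = 1/(1/200 + 1/300) = 120 Ω
R_th = 120 Ω
I_n = V_th/R_th = 6/120 = 0.05 A, and R_n = R_th = 120 Ω

Final answer: I_n = 0.05 A, R_n = 120 Ω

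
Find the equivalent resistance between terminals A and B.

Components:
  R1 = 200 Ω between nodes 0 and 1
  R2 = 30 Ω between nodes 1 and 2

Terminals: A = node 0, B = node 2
Reduce the network between node 0 (A) and node 2 (B) by series/parallel combination:
  Rs1 = R1 + R2 (series, joined only at node 1) = 200 + 30 = 230 Ω
R_eq = 230 Ω

Final answer: 230 Ω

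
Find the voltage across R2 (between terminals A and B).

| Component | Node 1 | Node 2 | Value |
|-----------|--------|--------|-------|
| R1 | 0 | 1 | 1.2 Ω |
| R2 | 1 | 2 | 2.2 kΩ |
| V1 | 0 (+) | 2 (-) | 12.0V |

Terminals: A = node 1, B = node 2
R1 and R2 are in series across V1 (node 0 → node 1 → node 2), and the output A–B is taken across R2, so this is a voltage divider.
Series current: I = V1/(R1 + R2) = 12/(1.2 + 2200) = 12/2201 = 0.005452 A
V_R2 = I × R2 = V1 × R2/(R1 + R2) = 12 × 2200/2201 = 11.99 V

Final answer: 11.99 V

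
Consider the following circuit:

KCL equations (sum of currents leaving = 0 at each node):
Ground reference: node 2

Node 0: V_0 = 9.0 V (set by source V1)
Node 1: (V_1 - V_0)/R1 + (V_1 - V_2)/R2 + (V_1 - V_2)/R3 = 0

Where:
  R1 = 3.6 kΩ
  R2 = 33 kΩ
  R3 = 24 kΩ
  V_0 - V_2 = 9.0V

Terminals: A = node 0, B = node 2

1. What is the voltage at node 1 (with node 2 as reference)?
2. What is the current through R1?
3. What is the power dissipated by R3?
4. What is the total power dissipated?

Nodal analysis, taking node 2 as the 0 V reference.
Source V1 fixes V_0 = 9 V.
KCL at each unknown node (sum of currents leaving = 0; resistances in Ω):
  Node 1: (V_1 - 9)/3600 + (V_1 - 0)/33000 + (V_1 - 0)/24000 = 0
Collecting terms: 0.0003497 × V_1 = 0.0025  =>  V_1 = 7.148 V
Part 1:
  Read off the nodal solution: V_1 = 7.148 V
Part 2:
  I_R1 = (V_0 - V_1)/R1 = (9 - 7.148)/3600 = 0.0005144 A
  Magnitude: I_R1 = 0.0005144 A
Part 3:
  I_R3 = (V_1 - V_2)/R3 = (7.148 - 0)/24000 = 0.0002978 A
  P_R3 = I_R3² × R3 = (0.0002978)² × 24000 = 0.002129 W
Part 4:
  Power in each resistor, P = (ΔV)²/R:
    P_R1 = (9 - 7.148)²/3600 = 0.0009527 W
    P_R2 = (7.148 - 0)²/33000 = 0.001548 W
    P_R3 = (7.148 - 0)²/24000 = 0.002129 W
  P_total = P_R1 + P_R2 + P_R3 = 0.00463 W

Final answers:
1. V_1 = 7.148 V
2. I_R1 = 0.0005144 A
3. P_R3 = 0.002129 W
4. P_total = 0.00463 W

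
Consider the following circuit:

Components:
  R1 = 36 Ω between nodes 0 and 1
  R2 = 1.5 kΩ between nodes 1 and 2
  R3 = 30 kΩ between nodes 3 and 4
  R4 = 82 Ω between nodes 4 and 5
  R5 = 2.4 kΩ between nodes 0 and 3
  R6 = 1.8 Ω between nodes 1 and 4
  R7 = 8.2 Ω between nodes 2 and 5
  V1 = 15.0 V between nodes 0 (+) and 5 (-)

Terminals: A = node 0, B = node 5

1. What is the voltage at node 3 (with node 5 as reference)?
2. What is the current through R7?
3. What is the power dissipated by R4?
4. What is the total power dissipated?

Nodal analysis, taking node 5 as the 0 V reference.
Source V1 fixes V_0 = 15 V.
KCL at each unknown node (sum of currents leaving = 0; resistances in Ω):
  Node 1: (V_1 - 15)/36 + (V_1 - V_2)/1500 + (V_1 - V_4)/1.8 = 0
  Node 2: (V_2 - V_1)/1500 + (V_2 - 0)/8.2 = 0
  Node 3: (V_3 - V_4)/30000 + (V_3 - 15)/2400 = 0
  Node 4: (V_4 - V_3)/30000 + (V_4 - 0)/82 + (V_4 - V_1)/1.8 = 0
Collecting terms (coefficients in siemens):
  0.584·V_1 - 0.0006667·V_2 - 0.5556·V_4 = 0.4167
  0.1226·V_2 - 0.0006667·V_1 = 0
  0.00045·V_3 - 0.00003333·V_4 = 0.00625
  0.5678·V_4 - 0.5556·V_1 - 0.00003333·V_3 = 0
Solving these 4 simultaneous equations (Gaussian elimination) gives:
  V_1 = 10.32 V, V_2 = 0.05613 V, V_3 = 14.64 V, V_4 = 10.1 V
Part 1:
  Read off the nodal solution: V_3 = 14.64 V
Part 2:
  I_R7 = (V_2 - V_5)/R7 = (0.05613 - 0)/8.2 = 0.006845 A
  Magnitude: I_R7 = 0.006845 A
Part 3:
  I_R4 = (V_4 - V_5)/R4 = (10.1 - 0)/82 = 0.1232 A
  P_R4 = I_R4² × R4 = (0.1232)² × 82 = 1.245 W
Part 4:
  Power in each resistor, P = (ΔV)²/R:
    P_R1 = (15 - 10.32)²/36 = 0.6074 W
    P_R2 = (10.32 - 0.05613)²/1500 = 0.07028 W
    P_R3 = (14.64 - 10.1)²/30000 = 0.0006855 W
    P_R4 = (10.1 - 0)²/82 = 1.245 W
    P_R5 = (15 - 14.64)²/2400 = 0.00005484 W
    P_R6 = (10.32 - 10.1)²/1.8 = 0.02725 W
    P_R7 = (0.05613 - 0)²/8.2 = 0.0003842 W
  P_total = P_R1 + P_R2 + P_R3 + P_R4 + P_R5 + P_R6 + P_R7 = 1.951 W

Final answers:
1. V_3 = 14.64 V
2. I_R7 = 0.006845 A
3. P_R4 = 1.245 W
4. P_total = 1.951 W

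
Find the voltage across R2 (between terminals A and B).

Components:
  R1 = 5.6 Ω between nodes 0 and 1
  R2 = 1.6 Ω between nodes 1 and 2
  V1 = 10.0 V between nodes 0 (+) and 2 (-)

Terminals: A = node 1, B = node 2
R1 and R2 are in series across V1 (node 0 → node 1 → node 2), and the output A–B is taken across R2, so this is a voltage divider.
Series current: I = V1/(R1 + R2) = 10/(5.6 + 1.6) = 10/7.2 = 1.389 A
V_R2 = I × R2 = V1 × R2/(R1 + R2) = 10 × 1.6/7.2 = 2.222 V

Final answer: 2.222 V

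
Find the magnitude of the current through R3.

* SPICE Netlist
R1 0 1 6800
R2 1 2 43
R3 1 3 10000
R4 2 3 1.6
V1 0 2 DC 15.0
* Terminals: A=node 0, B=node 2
Nodal analysis, taking node 2 as the 0 V reference.
Source V1 fixes V_0 = 15 V.
KCL at each unknown node (sum of currents leaving = 0; resistances in Ω):
  Node 1: (V_1 - 15)/6800 + (V_1 - 0)/43 + (V_1 - V_3)/10000 = 0
  Node 3: (V_3 - V_1)/10000 + (V_3 - 0)/1.6 = 0
Collecting terms (coefficients in siemens):
  0.0235·V_1 - 0.0001·V_3 = 0.002206
  0.6251·V_3 - 0.0001·V_1 = 0
Determinant D = (0.0235)(0.6251) - (-0.0001)(-0.0001) = 0.01469
V_1 = [(0.002206)(0.6251) - (-0.0001)(0)]/D = 0.09386 V
V_3 = [(0.0235)(0) - (0.002206)(-0.0001)]/D = 0.00001501 V
I_R3 = (V_1 - V_3)/R3 = (0.09386 - 0.00001501)/10000 = 0.000009384 A
|I_R3| = 0.000009384 A

Final answer: |I_R3| = 9.384e-06 A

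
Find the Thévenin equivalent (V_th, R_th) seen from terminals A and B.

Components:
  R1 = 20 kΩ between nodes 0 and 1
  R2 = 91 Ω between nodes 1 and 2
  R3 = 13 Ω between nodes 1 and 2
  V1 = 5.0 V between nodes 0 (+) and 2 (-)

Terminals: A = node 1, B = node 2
Step 1 — V_th is the open-circuit voltage V_A - V_B (nothing connected across the terminals).
Nodal analysis, taking node 2 as the 0 V reference.
Source V1 fixes V_0 = 5 V.
KCL at each unknown node (sum of currents leaving = 0; resistances in Ω):
  Node 1: (V_1 - 5)/20000 + (V_1 - 0)/91 + (V_1 - 0)/13 = 0
Collecting terms: 0.08796 × V_1 = 0.00025  =>  V_1 = 0.002842 V
V_th = V_1 - V_2 = 0.002842 - 0 = 0.002842 V
Step 2 — R_th: zero the source — replace V1 by a short circuit (node 2 merges into node 0) — and find the resistance seen between A (node 1) and B (node 0).
Reduce the network between node 1 (A) and node 0 (B) by series/parallel combination:
  Rp1 = R1 ‖ R2 ‖ R3 (parallel, all between nodes 0 and 1) = 1/(1/20000 + 1/91 + 1/13) = 11.37 Ω
R_th = 11.37 Ω

Final answer: V_th = 0.002842 V, R_th = 11.37 Ω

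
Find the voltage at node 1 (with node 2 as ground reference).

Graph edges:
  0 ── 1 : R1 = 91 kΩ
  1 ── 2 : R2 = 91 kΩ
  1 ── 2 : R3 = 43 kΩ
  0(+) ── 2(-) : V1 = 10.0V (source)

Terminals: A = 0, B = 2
Nodal analysis, taking node 2 as the 0 V reference.
Source V1 fixes V_0 = 10 V.
KCL at each unknown node (sum of currents leaving = 0; resistances in Ω):
  Node 1: (V_1 - 10)/91000 + (V_1 - 0)/91000 + (V_1 - 0)/43000 = 0
Collecting terms: 0.00004523 × V_1 = 0.0001099  =>  V_1 = 2.429 V
The requested potential is V_1 = 2.429 V.

Final answer: V_1 = 2.429 V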